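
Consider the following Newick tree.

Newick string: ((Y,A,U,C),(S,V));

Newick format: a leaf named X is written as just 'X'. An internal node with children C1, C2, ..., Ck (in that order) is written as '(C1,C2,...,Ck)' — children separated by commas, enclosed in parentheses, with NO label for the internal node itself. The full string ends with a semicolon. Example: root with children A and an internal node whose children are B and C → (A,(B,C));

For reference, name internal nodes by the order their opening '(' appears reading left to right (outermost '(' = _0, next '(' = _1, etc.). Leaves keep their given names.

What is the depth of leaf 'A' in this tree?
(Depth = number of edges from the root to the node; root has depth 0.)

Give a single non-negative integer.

Newick: ((Y,A,U,C),(S,V));
Naming internals by '(' encounter order: outermost '(' = _0, next = _1, ...
Query node: A
Path from root: _0 -> _1 -> A
Depth of A: 2 (number of edges from root)

Answer: 2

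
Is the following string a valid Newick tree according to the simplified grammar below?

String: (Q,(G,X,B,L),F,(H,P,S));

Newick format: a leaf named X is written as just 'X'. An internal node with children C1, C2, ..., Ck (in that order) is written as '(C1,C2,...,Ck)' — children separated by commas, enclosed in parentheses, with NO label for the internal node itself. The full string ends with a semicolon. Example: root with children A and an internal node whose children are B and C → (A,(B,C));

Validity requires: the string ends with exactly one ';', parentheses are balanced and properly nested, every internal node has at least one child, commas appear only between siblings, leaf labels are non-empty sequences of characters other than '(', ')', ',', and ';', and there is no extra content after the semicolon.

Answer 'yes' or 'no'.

Answer: yes

Derivation:
Input: (Q,(G,X,B,L),F,(H,P,S));
Paren balance: 3 '(' vs 3 ')' OK
Ends with single ';': True
Full parse: OK
Valid: True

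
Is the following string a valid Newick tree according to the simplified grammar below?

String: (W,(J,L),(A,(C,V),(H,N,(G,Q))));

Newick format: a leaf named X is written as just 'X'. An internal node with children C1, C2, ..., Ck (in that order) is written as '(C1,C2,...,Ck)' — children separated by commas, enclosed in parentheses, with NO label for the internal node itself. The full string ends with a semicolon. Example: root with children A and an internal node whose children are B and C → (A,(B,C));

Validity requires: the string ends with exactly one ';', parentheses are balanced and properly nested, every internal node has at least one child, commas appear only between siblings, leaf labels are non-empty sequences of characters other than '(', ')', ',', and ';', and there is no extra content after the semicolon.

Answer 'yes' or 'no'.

Input: (W,(J,L),(A,(C,V),(H,N,(G,Q))));
Paren balance: 6 '(' vs 6 ')' OK
Ends with single ';': True
Full parse: OK
Valid: True

Answer: yes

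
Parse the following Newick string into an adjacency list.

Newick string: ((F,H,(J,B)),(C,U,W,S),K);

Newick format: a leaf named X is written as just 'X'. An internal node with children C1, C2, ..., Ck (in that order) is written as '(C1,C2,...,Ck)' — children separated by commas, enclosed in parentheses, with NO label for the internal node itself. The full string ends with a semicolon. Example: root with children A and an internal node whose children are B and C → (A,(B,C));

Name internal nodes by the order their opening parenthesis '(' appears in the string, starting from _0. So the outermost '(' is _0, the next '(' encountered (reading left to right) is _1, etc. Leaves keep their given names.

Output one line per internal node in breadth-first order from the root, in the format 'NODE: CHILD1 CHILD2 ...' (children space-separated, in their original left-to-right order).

Answer: _0: _1 _3 K
_1: F H _2
_3: C U W S
_2: J B

Derivation:
Input: ((F,H,(J,B)),(C,U,W,S),K);
Scanning left-to-right, naming '(' by encounter order:
  pos 0: '(' -> open internal node _0 (depth 1)
  pos 1: '(' -> open internal node _1 (depth 2)
  pos 6: '(' -> open internal node _2 (depth 3)
  pos 10: ')' -> close internal node _2 (now at depth 2)
  pos 11: ')' -> close internal node _1 (now at depth 1)
  pos 13: '(' -> open internal node _3 (depth 2)
  pos 21: ')' -> close internal node _3 (now at depth 1)
  pos 24: ')' -> close internal node _0 (now at depth 0)
Total internal nodes: 4
BFS adjacency from root:
  _0: _1 _3 K
  _1: F H _2
  _3: C U W S
  _2: J B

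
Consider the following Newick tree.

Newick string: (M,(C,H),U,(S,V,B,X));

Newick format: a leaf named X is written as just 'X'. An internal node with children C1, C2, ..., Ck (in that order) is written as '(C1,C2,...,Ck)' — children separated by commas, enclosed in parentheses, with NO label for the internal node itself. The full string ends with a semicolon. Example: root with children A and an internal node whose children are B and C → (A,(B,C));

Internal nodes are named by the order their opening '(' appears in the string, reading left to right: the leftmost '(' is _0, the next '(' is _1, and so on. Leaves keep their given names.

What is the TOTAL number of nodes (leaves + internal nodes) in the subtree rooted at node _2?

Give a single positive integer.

Newick: (M,(C,H),U,(S,V,B,X));
Locate _2: it is the '(' at position 11 (the 3rd '(' reading left to right).
Query: subtree rooted at _2
_2: subtree_size = 1 + 4
  S: subtree_size = 1 + 0
  V: subtree_size = 1 + 0
  B: subtree_size = 1 + 0
  X: subtree_size = 1 + 0
Total subtree size of _2: 5

Answer: 5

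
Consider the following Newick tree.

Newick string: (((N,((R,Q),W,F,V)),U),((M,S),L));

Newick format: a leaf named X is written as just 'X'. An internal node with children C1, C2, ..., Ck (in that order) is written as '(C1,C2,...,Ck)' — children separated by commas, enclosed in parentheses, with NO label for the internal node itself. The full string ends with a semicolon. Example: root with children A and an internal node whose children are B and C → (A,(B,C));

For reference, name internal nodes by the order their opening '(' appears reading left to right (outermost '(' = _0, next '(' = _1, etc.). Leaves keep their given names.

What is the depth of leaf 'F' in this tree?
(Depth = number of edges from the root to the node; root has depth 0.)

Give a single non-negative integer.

Newick: (((N,((R,Q),W,F,V)),U),((M,S),L));
Naming internals by '(' encounter order: outermost '(' = _0, next = _1, ...
Query node: F
Path from root: _0 -> _1 -> _2 -> _3 -> F
Depth of F: 4 (number of edges from root)

Answer: 4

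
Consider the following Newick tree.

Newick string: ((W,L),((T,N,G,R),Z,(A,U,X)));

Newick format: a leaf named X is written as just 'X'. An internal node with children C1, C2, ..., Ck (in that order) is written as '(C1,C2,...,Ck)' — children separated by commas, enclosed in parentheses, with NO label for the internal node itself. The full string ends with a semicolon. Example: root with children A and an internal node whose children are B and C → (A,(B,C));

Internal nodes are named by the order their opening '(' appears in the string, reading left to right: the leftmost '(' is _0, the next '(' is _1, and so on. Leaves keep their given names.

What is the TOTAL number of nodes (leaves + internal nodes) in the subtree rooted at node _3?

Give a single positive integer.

Newick: ((W,L),((T,N,G,R),Z,(A,U,X)));
Locate _3: it is the '(' at position 8 (the 4th '(' reading left to right).
Query: subtree rooted at _3
_3: subtree_size = 1 + 4
  T: subtree_size = 1 + 0
  N: subtree_size = 1 + 0
  G: subtree_size = 1 + 0
  R: subtree_size = 1 + 0
Total subtree size of _3: 5

Answer: 5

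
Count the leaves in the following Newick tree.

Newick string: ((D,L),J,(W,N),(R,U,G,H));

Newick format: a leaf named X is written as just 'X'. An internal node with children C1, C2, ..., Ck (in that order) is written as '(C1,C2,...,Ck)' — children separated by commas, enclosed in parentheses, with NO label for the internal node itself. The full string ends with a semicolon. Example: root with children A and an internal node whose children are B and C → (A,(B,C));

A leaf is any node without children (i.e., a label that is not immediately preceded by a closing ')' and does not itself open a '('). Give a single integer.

Newick: ((D,L),J,(W,N),(R,U,G,H));
Scan left-to-right; a leaf is any maximal label run not followed by '(':
  pos 2: leaf 'D' → count = 1
  pos 4: leaf 'L' → count = 2
  pos 7: leaf 'J' → count = 3
  pos 10: leaf 'W' → count = 4
  pos 12: leaf 'N' → count = 5
  pos 16: leaf 'R' → count = 6
  pos 18: leaf 'U' → count = 7
  pos 20: leaf 'G' → count = 8
  pos 22: leaf 'H' → count = 9
Total leaves: 9

Answer: 9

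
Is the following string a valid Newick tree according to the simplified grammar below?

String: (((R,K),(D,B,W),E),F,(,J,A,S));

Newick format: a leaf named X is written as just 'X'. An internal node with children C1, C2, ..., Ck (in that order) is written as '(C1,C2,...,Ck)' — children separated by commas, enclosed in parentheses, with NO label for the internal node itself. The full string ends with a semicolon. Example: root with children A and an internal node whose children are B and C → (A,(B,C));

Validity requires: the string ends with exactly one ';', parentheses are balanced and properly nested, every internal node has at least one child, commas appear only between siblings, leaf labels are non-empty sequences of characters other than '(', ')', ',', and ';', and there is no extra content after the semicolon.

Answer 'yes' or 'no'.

Input: (((R,K),(D,B,W),E),F,(,J,A,S));
Paren balance: 5 '(' vs 5 ')' OK
Ends with single ';': True
Full parse: FAILS (empty leaf label at pos 22)
Valid: False

Answer: no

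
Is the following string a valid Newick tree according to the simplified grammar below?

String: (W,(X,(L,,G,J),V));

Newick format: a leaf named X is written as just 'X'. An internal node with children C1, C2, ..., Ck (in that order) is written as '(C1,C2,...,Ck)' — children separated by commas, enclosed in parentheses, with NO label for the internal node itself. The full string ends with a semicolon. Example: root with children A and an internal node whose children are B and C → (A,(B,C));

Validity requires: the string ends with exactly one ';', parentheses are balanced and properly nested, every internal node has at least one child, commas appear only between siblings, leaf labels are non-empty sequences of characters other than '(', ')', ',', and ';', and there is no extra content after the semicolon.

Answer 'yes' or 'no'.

Answer: no

Derivation:
Input: (W,(X,(L,,G,J),V));
Paren balance: 3 '(' vs 3 ')' OK
Ends with single ';': True
Full parse: FAILS (empty leaf label at pos 9)
Valid: False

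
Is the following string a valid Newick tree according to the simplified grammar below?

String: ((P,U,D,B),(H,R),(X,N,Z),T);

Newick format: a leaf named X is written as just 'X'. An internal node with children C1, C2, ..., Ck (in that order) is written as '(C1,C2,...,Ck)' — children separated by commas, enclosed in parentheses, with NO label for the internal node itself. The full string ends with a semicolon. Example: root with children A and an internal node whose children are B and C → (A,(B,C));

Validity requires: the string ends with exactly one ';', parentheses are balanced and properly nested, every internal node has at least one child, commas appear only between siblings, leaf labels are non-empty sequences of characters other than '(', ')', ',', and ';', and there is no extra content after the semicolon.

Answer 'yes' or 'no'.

Input: ((P,U,D,B),(H,R),(X,N,Z),T);
Paren balance: 4 '(' vs 4 ')' OK
Ends with single ';': True
Full parse: OK
Valid: True

Answer: yes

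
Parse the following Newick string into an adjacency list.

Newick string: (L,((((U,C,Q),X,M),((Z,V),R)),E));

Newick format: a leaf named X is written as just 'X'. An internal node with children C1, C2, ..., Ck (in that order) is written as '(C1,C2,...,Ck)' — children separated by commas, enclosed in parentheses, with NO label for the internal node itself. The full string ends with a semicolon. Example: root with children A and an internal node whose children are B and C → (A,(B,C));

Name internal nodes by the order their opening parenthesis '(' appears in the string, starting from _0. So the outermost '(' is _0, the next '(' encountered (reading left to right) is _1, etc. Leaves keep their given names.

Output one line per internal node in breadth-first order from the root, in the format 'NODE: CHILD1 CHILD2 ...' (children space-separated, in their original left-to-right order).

Answer: _0: L _1
_1: _2 E
_2: _3 _5
_3: _4 X M
_5: _6 R
_4: U C Q
_6: Z V

Derivation:
Input: (L,((((U,C,Q),X,M),((Z,V),R)),E));
Scanning left-to-right, naming '(' by encounter order:
  pos 0: '(' -> open internal node _0 (depth 1)
  pos 3: '(' -> open internal node _1 (depth 2)
  pos 4: '(' -> open internal node _2 (depth 3)
  pos 5: '(' -> open internal node _3 (depth 4)
  pos 6: '(' -> open internal node _4 (depth 5)
  pos 12: ')' -> close internal node _4 (now at depth 4)
  pos 17: ')' -> close internal node _3 (now at depth 3)
  pos 19: '(' -> open internal node _5 (depth 4)
  pos 20: '(' -> open internal node _6 (depth 5)
  pos 24: ')' -> close internal node _6 (now at depth 4)
  pos 27: ')' -> close internal node _5 (now at depth 3)
  pos 28: ')' -> close internal node _2 (now at depth 2)
  pos 31: ')' -> close internal node _1 (now at depth 1)
  pos 32: ')' -> close internal node _0 (now at depth 0)
Total internal nodes: 7
BFS adjacency from root:
  _0: L _1
  _1: _2 E
  _2: _3 _5
  _3: _4 X M
  _5: _6 R
  _4: U C Q
  _6: Z V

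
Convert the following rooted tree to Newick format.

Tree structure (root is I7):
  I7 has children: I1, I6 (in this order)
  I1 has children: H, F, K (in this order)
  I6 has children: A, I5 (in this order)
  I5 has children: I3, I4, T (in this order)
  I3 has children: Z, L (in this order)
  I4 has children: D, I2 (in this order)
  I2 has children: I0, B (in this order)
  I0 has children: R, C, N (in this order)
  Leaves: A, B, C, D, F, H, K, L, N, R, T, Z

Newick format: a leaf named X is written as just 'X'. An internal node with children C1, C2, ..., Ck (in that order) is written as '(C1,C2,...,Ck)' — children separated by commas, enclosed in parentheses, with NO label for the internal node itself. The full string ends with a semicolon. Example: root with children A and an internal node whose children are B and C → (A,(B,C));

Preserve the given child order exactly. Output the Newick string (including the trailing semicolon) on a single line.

Answer: ((H,F,K),(A,((Z,L),(D,((R,C,N),B)),T)));

Derivation:
internal I7 with children ['I1', 'I6']
  internal I1 with children ['H', 'F', 'K']
    leaf 'H' → 'H'
    leaf 'F' → 'F'
    leaf 'K' → 'K'
  → '(H,F,K)'
  internal I6 with children ['A', 'I5']
    leaf 'A' → 'A'
    internal I5 with children ['I3', 'I4', 'T']
      internal I3 with children ['Z', 'L']
        leaf 'Z' → 'Z'
        leaf 'L' → 'L'
      → '(Z,L)'
      internal I4 with children ['D', 'I2']
        leaf 'D' → 'D'
        internal I2 with children ['I0', 'B']
          internal I0 with children ['R', 'C', 'N']
            leaf 'R' → 'R'
            leaf 'C' → 'C'
            leaf 'N' → 'N'
          → '(R,C,N)'
          leaf 'B' → 'B'
        → '((R,C,N),B)'
      → '(D,((R,C,N),B))'
      leaf 'T' → 'T'
    → '((Z,L),(D,((R,C,N),B)),T)'
  → '(A,((Z,L),(D,((R,C,N),B)),T))'
→ '((H,F,K),(A,((Z,L),(D,((R,C,N),B)),T)))'
Final: ((H,F,K),(A,((Z,L),(D,((R,C,N),B)),T)));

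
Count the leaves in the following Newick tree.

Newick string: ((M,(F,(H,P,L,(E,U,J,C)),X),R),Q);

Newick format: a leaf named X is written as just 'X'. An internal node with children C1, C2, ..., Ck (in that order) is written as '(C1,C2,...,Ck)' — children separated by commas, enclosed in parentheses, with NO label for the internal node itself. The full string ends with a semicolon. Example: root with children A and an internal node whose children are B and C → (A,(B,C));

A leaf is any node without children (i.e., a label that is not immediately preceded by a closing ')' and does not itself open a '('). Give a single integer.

Answer: 12

Derivation:
Newick: ((M,(F,(H,P,L,(E,U,J,C)),X),R),Q);
Scan left-to-right; a leaf is any maximal label run not followed by '(':
  pos 2: leaf 'M' → count = 1
  pos 5: leaf 'F' → count = 2
  pos 8: leaf 'H' → count = 3
  pos 10: leaf 'P' → count = 4
  pos 12: leaf 'L' → count = 5
  pos 15: leaf 'E' → count = 6
  pos 17: leaf 'U' → count = 7
  pos 19: leaf 'J' → count = 8
  pos 21: leaf 'C' → count = 9
  pos 25: leaf 'X' → count = 10
  pos 28: leaf 'R' → count = 11
  pos 31: leaf 'Q' → count = 12
Total leaves: 12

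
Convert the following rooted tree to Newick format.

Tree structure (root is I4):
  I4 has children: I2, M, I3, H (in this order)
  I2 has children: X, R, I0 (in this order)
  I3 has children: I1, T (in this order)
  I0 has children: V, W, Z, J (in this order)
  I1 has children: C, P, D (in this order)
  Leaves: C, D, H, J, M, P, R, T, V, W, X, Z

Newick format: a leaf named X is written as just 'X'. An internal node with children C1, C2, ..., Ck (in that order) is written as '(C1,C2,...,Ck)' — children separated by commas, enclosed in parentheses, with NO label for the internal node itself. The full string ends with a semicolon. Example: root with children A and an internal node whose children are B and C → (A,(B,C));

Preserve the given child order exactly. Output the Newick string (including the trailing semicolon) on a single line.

Answer: ((X,R,(V,W,Z,J)),M,((C,P,D),T),H);

Derivation:
internal I4 with children ['I2', 'M', 'I3', 'H']
  internal I2 with children ['X', 'R', 'I0']
    leaf 'X' → 'X'
    leaf 'R' → 'R'
    internal I0 with children ['V', 'W', 'Z', 'J']
      leaf 'V' → 'V'
      leaf 'W' → 'W'
      leaf 'Z' → 'Z'
      leaf 'J' → 'J'
    → '(V,W,Z,J)'
  → '(X,R,(V,W,Z,J))'
  leaf 'M' → 'M'
  internal I3 with children ['I1', 'T']
    internal I1 with children ['C', 'P', 'D']
      leaf 'C' → 'C'
      leaf 'P' → 'P'
      leaf 'D' → 'D'
    → '(C,P,D)'
    leaf 'T' → 'T'
  → '((C,P,D),T)'
  leaf 'H' → 'H'
→ '((X,R,(V,W,Z,J)),M,((C,P,D),T),H)'
Final: ((X,R,(V,W,Z,J)),M,((C,P,D),T),H);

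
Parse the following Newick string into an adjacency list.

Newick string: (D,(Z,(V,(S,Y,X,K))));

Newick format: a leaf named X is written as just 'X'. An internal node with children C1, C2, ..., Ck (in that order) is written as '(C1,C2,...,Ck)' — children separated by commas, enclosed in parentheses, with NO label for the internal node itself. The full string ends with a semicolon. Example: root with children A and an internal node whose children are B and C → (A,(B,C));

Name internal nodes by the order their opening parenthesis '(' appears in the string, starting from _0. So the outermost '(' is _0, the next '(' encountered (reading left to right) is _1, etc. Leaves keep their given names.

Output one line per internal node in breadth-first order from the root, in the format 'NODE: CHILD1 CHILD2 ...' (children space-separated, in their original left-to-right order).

Answer: _0: D _1
_1: Z _2
_2: V _3
_3: S Y X K

Derivation:
Input: (D,(Z,(V,(S,Y,X,K))));
Scanning left-to-right, naming '(' by encounter order:
  pos 0: '(' -> open internal node _0 (depth 1)
  pos 3: '(' -> open internal node _1 (depth 2)
  pos 6: '(' -> open internal node _2 (depth 3)
  pos 9: '(' -> open internal node _3 (depth 4)
  pos 17: ')' -> close internal node _3 (now at depth 3)
  pos 18: ')' -> close internal node _2 (now at depth 2)
  pos 19: ')' -> close internal node _1 (now at depth 1)
  pos 20: ')' -> close internal node _0 (now at depth 0)
Total internal nodes: 4
BFS adjacency from root:
  _0: D _1
  _1: Z _2
  _2: V _3
  _3: S Y X K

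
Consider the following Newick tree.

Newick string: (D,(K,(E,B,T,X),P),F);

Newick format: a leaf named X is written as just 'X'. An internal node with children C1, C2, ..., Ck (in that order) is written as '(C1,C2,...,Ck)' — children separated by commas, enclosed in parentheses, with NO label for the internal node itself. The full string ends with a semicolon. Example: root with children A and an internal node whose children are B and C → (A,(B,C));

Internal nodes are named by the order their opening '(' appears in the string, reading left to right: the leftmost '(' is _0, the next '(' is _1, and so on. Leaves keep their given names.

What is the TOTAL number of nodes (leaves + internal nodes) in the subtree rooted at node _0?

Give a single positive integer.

Newick: (D,(K,(E,B,T,X),P),F);
Locate _0: it is the '(' at position 0 (the 1st '(' reading left to right).
Query: subtree rooted at _0
_0: subtree_size = 1 + 10
  D: subtree_size = 1 + 0
  _1: subtree_size = 1 + 7
    K: subtree_size = 1 + 0
    _2: subtree_size = 1 + 4
      E: subtree_size = 1 + 0
      B: subtree_size = 1 + 0
      T: subtree_size = 1 + 0
      X: subtree_size = 1 + 0
    P: subtree_size = 1 + 0
  F: subtree_size = 1 + 0
Total subtree size of _0: 11

Answer: 11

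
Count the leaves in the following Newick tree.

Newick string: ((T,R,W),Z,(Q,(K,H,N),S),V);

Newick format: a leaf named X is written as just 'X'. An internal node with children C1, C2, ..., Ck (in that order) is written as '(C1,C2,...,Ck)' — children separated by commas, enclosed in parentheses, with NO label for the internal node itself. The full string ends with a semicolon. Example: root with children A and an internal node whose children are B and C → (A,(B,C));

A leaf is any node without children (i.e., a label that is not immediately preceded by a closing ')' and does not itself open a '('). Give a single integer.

Newick: ((T,R,W),Z,(Q,(K,H,N),S),V);
Scan left-to-right; a leaf is any maximal label run not followed by '(':
  pos 2: leaf 'T' → count = 1
  pos 4: leaf 'R' → count = 2
  pos 6: leaf 'W' → count = 3
  pos 9: leaf 'Z' → count = 4
  pos 12: leaf 'Q' → count = 5
  pos 15: leaf 'K' → count = 6
  pos 17: leaf 'H' → count = 7
  pos 19: leaf 'N' → count = 8
  pos 22: leaf 'S' → count = 9
  pos 25: leaf 'V' → count = 10
Total leaves: 10

Answer: 10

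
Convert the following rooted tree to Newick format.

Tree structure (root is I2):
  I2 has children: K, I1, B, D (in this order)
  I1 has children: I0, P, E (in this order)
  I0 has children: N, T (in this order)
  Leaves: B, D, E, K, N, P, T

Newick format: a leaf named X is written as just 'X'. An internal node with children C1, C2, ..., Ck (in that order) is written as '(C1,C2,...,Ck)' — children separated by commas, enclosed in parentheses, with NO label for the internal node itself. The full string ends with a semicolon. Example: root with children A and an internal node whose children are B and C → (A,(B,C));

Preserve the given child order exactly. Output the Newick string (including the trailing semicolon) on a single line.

Answer: (K,((N,T),P,E),B,D);

Derivation:
internal I2 with children ['K', 'I1', 'B', 'D']
  leaf 'K' → 'K'
  internal I1 with children ['I0', 'P', 'E']
    internal I0 with children ['N', 'T']
      leaf 'N' → 'N'
      leaf 'T' → 'T'
    → '(N,T)'
    leaf 'P' → 'P'
    leaf 'E' → 'E'
  → '((N,T),P,E)'
  leaf 'B' → 'B'
  leaf 'D' → 'D'
→ '(K,((N,T),P,E),B,D)'
Final: (K,((N,T),P,E),B,D);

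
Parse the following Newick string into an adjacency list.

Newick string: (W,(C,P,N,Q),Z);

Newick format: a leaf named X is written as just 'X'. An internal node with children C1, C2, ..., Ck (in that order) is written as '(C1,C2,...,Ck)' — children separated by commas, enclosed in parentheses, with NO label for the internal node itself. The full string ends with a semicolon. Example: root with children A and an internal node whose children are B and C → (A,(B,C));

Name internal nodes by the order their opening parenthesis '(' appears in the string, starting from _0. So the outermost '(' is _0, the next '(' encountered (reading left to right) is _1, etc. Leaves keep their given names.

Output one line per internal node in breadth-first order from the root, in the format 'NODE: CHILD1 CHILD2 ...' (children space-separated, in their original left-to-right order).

Input: (W,(C,P,N,Q),Z);
Scanning left-to-right, naming '(' by encounter order:
  pos 0: '(' -> open internal node _0 (depth 1)
  pos 3: '(' -> open internal node _1 (depth 2)
  pos 11: ')' -> close internal node _1 (now at depth 1)
  pos 14: ')' -> close internal node _0 (now at depth 0)
Total internal nodes: 2
BFS adjacency from root:
  _0: W _1 Z
  _1: C P N Q

Answer: _0: W _1 Z
_1: C P N Q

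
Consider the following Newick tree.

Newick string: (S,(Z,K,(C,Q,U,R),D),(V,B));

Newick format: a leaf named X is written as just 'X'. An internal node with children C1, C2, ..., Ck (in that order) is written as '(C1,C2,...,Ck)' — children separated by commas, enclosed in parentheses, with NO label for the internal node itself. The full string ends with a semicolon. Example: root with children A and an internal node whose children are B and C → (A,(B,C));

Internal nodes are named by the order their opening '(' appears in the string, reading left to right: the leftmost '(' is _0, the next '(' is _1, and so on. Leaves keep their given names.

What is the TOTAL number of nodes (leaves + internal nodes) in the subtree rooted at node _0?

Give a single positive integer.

Answer: 14

Derivation:
Newick: (S,(Z,K,(C,Q,U,R),D),(V,B));
Locate _0: it is the '(' at position 0 (the 1st '(' reading left to right).
Query: subtree rooted at _0
_0: subtree_size = 1 + 13
  S: subtree_size = 1 + 0
  _1: subtree_size = 1 + 8
    Z: subtree_size = 1 + 0
    K: subtree_size = 1 + 0
    _2: subtree_size = 1 + 4
      C: subtree_size = 1 + 0
      Q: subtree_size = 1 + 0
      U: subtree_size = 1 + 0
      R: subtree_size = 1 + 0
    D: subtree_size = 1 + 0
  _3: subtree_size = 1 + 2
    V: subtree_size = 1 + 0
    B: subtree_size = 1 + 0
Total subtree size of _0: 14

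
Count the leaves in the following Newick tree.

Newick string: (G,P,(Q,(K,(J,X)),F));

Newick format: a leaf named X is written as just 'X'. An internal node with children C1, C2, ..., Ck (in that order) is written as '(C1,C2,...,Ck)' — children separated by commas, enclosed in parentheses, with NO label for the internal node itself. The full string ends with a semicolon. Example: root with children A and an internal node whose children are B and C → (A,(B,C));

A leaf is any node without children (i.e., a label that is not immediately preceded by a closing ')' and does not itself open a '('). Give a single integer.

Newick: (G,P,(Q,(K,(J,X)),F));
Scan left-to-right; a leaf is any maximal label run not followed by '(':
  pos 1: leaf 'G' → count = 1
  pos 3: leaf 'P' → count = 2
  pos 6: leaf 'Q' → count = 3
  pos 9: leaf 'K' → count = 4
  pos 12: leaf 'J' → count = 5
  pos 14: leaf 'X' → count = 6
  pos 18: leaf 'F' → count = 7
Total leaves: 7

Answer: 7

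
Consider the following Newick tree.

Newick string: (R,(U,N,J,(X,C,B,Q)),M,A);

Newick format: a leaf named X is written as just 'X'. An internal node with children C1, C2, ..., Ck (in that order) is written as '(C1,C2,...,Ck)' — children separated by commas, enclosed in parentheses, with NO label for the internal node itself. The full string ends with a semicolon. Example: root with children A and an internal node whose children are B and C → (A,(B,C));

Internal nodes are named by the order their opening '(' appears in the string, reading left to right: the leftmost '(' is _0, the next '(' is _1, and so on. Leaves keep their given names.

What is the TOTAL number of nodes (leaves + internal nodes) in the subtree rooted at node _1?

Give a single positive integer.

Answer: 9

Derivation:
Newick: (R,(U,N,J,(X,C,B,Q)),M,A);
Locate _1: it is the '(' at position 3 (the 2nd '(' reading left to right).
Query: subtree rooted at _1
_1: subtree_size = 1 + 8
  U: subtree_size = 1 + 0
  N: subtree_size = 1 + 0
  J: subtree_size = 1 + 0
  _2: subtree_size = 1 + 4
    X: subtree_size = 1 + 0
    C: subtree_size = 1 + 0
    B: subtree_size = 1 + 0
    Q: subtree_size = 1 + 0
Total subtree size of _1: 9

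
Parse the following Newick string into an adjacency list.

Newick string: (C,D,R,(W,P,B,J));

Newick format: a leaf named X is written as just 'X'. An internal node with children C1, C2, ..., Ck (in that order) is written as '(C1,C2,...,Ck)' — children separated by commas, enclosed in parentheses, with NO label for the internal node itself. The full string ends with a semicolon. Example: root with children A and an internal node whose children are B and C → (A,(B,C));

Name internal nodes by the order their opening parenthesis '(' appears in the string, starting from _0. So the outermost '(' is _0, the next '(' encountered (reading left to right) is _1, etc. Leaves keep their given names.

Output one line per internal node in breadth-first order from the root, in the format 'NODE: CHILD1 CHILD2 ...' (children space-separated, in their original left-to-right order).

Input: (C,D,R,(W,P,B,J));
Scanning left-to-right, naming '(' by encounter order:
  pos 0: '(' -> open internal node _0 (depth 1)
  pos 7: '(' -> open internal node _1 (depth 2)
  pos 15: ')' -> close internal node _1 (now at depth 1)
  pos 16: ')' -> close internal node _0 (now at depth 0)
Total internal nodes: 2
BFS adjacency from root:
  _0: C D R _1
  _1: W P B J

Answer: _0: C D R _1
_1: W P B J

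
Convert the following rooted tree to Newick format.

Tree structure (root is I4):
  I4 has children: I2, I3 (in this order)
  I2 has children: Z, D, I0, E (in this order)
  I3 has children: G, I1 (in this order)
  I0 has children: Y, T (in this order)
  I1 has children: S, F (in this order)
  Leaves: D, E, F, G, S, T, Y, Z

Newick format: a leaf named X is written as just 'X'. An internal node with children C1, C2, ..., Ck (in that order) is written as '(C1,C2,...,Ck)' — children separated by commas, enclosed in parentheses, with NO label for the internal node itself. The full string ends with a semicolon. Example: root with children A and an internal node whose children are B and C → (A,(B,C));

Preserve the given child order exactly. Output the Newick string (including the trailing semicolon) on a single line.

Answer: ((Z,D,(Y,T),E),(G,(S,F)));

Derivation:
internal I4 with children ['I2', 'I3']
  internal I2 with children ['Z', 'D', 'I0', 'E']
    leaf 'Z' → 'Z'
    leaf 'D' → 'D'
    internal I0 with children ['Y', 'T']
      leaf 'Y' → 'Y'
      leaf 'T' → 'T'
    → '(Y,T)'
    leaf 'E' → 'E'
  → '(Z,D,(Y,T),E)'
  internal I3 with children ['G', 'I1']
    leaf 'G' → 'G'
    internal I1 with children ['S', 'F']
      leaf 'S' → 'S'
      leaf 'F' → 'F'
    → '(S,F)'
  → '(G,(S,F))'
→ '((Z,D,(Y,T),E),(G,(S,F)))'
Final: ((Z,D,(Y,T),E),(G,(S,F)));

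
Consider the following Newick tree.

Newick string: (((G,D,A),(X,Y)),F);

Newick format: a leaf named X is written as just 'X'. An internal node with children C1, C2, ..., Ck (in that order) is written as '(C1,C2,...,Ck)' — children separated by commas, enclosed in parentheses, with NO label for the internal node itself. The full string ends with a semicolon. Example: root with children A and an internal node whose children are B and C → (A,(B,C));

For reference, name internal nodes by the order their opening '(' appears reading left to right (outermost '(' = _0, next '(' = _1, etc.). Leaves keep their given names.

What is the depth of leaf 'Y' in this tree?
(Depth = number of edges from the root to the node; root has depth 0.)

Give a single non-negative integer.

Answer: 3

Derivation:
Newick: (((G,D,A),(X,Y)),F);
Naming internals by '(' encounter order: outermost '(' = _0, next = _1, ...
Query node: Y
Path from root: _0 -> _1 -> _3 -> Y
Depth of Y: 3 (number of edges from root)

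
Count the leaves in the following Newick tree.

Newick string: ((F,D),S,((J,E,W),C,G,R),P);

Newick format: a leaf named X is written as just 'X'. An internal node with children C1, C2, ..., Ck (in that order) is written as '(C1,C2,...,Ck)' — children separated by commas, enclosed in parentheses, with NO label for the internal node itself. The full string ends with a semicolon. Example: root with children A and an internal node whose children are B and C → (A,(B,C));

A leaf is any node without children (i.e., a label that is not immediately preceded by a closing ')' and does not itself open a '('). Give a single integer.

Newick: ((F,D),S,((J,E,W),C,G,R),P);
Scan left-to-right; a leaf is any maximal label run not followed by '(':
  pos 2: leaf 'F' → count = 1
  pos 4: leaf 'D' → count = 2
  pos 7: leaf 'S' → count = 3
  pos 11: leaf 'J' → count = 4
  pos 13: leaf 'E' → count = 5
  pos 15: leaf 'W' → count = 6
  pos 18: leaf 'C' → count = 7
  pos 20: leaf 'G' → count = 8
  pos 22: leaf 'R' → count = 9
  pos 25: leaf 'P' → count = 10
Total leaves: 10

Answer: 10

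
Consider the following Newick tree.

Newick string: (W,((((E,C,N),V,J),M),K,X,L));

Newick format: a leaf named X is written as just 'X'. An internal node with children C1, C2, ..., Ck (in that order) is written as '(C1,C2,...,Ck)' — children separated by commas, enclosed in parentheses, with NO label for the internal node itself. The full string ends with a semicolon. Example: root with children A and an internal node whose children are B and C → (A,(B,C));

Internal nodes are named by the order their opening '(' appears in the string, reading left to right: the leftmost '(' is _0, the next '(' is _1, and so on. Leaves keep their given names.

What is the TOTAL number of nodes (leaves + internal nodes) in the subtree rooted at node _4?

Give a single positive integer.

Newick: (W,((((E,C,N),V,J),M),K,X,L));
Locate _4: it is the '(' at position 6 (the 5th '(' reading left to right).
Query: subtree rooted at _4
_4: subtree_size = 1 + 3
  E: subtree_size = 1 + 0
  C: subtree_size = 1 + 0
  N: subtree_size = 1 + 0
Total subtree size of _4: 4

Answer: 4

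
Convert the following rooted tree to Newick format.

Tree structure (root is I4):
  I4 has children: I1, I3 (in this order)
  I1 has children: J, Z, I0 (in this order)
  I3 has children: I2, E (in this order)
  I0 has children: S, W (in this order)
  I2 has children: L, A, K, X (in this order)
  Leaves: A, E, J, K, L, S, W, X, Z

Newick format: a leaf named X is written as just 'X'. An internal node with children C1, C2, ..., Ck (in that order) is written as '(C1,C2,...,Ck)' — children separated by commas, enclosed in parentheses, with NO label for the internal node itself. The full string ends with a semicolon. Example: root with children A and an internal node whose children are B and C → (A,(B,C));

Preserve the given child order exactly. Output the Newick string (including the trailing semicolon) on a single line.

Answer: ((J,Z,(S,W)),((L,A,K,X),E));

Derivation:
internal I4 with children ['I1', 'I3']
  internal I1 with children ['J', 'Z', 'I0']
    leaf 'J' → 'J'
    leaf 'Z' → 'Z'
    internal I0 with children ['S', 'W']
      leaf 'S' → 'S'
      leaf 'W' → 'W'
    → '(S,W)'
  → '(J,Z,(S,W))'
  internal I3 with children ['I2', 'E']
    internal I2 with children ['L', 'A', 'K', 'X']
      leaf 'L' → 'L'
      leaf 'A' → 'A'
      leaf 'K' → 'K'
      leaf 'X' → 'X'
    → '(L,A,K,X)'
    leaf 'E' → 'E'
  → '((L,A,K,X),E)'
→ '((J,Z,(S,W)),((L,A,K,X),E))'
Final: ((J,Z,(S,W)),((L,A,K,X),E));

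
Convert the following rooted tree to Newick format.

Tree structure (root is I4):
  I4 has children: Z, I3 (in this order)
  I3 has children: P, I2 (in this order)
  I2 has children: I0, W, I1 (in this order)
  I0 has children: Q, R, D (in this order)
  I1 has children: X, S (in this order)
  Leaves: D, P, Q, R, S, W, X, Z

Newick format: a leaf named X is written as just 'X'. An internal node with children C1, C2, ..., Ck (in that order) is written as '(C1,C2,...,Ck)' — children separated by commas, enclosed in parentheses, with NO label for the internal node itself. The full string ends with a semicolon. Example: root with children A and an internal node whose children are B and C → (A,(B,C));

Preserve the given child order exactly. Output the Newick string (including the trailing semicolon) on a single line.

Answer: (Z,(P,((Q,R,D),W,(X,S))));

Derivation:
internal I4 with children ['Z', 'I3']
  leaf 'Z' → 'Z'
  internal I3 with children ['P', 'I2']
    leaf 'P' → 'P'
    internal I2 with children ['I0', 'W', 'I1']
      internal I0 with children ['Q', 'R', 'D']
        leaf 'Q' → 'Q'
        leaf 'R' → 'R'
        leaf 'D' → 'D'
      → '(Q,R,D)'
      leaf 'W' → 'W'
      internal I1 with children ['X', 'S']
        leaf 'X' → 'X'
        leaf 'S' → 'S'
      → '(X,S)'
    → '((Q,R,D),W,(X,S))'
  → '(P,((Q,R,D),W,(X,S)))'
→ '(Z,(P,((Q,R,D),W,(X,S))))'
Final: (Z,(P,((Q,R,D),W,(X,S))));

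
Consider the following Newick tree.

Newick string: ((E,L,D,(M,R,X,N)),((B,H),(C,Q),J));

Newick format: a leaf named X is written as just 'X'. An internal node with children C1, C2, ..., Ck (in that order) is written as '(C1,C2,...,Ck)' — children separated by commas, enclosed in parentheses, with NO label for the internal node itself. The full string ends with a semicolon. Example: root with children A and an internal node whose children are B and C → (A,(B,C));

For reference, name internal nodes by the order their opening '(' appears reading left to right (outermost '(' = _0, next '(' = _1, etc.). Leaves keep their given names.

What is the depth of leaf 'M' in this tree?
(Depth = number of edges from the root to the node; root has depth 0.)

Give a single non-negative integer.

Newick: ((E,L,D,(M,R,X,N)),((B,H),(C,Q),J));
Naming internals by '(' encounter order: outermost '(' = _0, next = _1, ...
Query node: M
Path from root: _0 -> _1 -> _2 -> M
Depth of M: 3 (number of edges from root)

Answer: 3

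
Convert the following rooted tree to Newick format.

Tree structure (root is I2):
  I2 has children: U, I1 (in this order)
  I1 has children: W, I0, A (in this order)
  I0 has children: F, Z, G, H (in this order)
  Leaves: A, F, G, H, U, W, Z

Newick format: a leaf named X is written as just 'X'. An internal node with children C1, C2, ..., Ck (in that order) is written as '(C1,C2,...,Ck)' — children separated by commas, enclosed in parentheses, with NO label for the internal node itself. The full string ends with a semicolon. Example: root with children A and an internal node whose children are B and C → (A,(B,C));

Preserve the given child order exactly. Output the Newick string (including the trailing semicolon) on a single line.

internal I2 with children ['U', 'I1']
  leaf 'U' → 'U'
  internal I1 with children ['W', 'I0', 'A']
    leaf 'W' → 'W'
    internal I0 with children ['F', 'Z', 'G', 'H']
      leaf 'F' → 'F'
      leaf 'Z' → 'Z'
      leaf 'G' → 'G'
      leaf 'H' → 'H'
    → '(F,Z,G,H)'
    leaf 'A' → 'A'
  → '(W,(F,Z,G,H),A)'
→ '(U,(W,(F,Z,G,H),A))'
Final: (U,(W,(F,Z,G,H),A));

Answer: (U,(W,(F,Z,G,H),A));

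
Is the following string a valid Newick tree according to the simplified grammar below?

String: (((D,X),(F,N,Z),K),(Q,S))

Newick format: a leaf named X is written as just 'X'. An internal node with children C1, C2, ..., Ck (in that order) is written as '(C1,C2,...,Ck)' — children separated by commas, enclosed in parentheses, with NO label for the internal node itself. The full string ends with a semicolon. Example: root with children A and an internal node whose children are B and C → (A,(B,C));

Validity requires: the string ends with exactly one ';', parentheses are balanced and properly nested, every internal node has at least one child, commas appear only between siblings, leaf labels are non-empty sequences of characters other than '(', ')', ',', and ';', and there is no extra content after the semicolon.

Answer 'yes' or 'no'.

Answer: no

Derivation:
Input: (((D,X),(F,N,Z),K),(Q,S))
Paren balance: 5 '(' vs 5 ')' OK
Ends with single ';': False
Full parse: FAILS (must end with ;)
Valid: False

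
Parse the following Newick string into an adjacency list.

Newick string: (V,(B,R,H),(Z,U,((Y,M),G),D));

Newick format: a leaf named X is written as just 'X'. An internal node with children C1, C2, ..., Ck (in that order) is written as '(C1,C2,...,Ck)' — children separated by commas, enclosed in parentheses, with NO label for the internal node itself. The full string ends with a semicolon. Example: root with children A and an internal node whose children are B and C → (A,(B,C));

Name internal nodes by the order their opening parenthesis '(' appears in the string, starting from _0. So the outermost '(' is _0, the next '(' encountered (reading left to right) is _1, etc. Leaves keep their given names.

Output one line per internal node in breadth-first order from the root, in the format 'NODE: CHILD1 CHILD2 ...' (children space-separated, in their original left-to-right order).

Answer: _0: V _1 _2
_1: B R H
_2: Z U _3 D
_3: _4 G
_4: Y M

Derivation:
Input: (V,(B,R,H),(Z,U,((Y,M),G),D));
Scanning left-to-right, naming '(' by encounter order:
  pos 0: '(' -> open internal node _0 (depth 1)
  pos 3: '(' -> open internal node _1 (depth 2)
  pos 9: ')' -> close internal node _1 (now at depth 1)
  pos 11: '(' -> open internal node _2 (depth 2)
  pos 16: '(' -> open internal node _3 (depth 3)
  pos 17: '(' -> open internal node _4 (depth 4)
  pos 21: ')' -> close internal node _4 (now at depth 3)
  pos 24: ')' -> close internal node _3 (now at depth 2)
  pos 27: ')' -> close internal node _2 (now at depth 1)
  pos 28: ')' -> close internal node _0 (now at depth 0)
Total internal nodes: 5
BFS adjacency from root:
  _0: V _1 _2
  _1: B R H
  _2: Z U _3 D
  _3: _4 G
  _4: Y M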